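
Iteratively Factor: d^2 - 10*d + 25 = (d - 5)*(d - 5)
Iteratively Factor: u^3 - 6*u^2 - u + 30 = (u - 5)*(u^2 - u - 6) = (u - 5)*(u + 2)*(u - 3)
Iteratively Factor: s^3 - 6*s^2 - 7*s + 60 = (s - 4)*(s^2 - 2*s - 15) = (s - 5)*(s - 4)*(s + 3)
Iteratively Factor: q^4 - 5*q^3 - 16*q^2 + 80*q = (q)*(q^3 - 5*q^2 - 16*q + 80) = q*(q + 4)*(q^2 - 9*q + 20) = q*(q - 5)*(q + 4)*(q - 4)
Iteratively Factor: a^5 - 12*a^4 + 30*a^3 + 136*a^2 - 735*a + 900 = (a - 3)*(a^4 - 9*a^3 + 3*a^2 + 145*a - 300) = (a - 5)*(a - 3)*(a^3 - 4*a^2 - 17*a + 60) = (a - 5)*(a - 3)*(a + 4)*(a^2 - 8*a + 15) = (a - 5)*(a - 3)^2*(a + 4)*(a - 5)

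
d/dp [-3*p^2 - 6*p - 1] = -6*p - 6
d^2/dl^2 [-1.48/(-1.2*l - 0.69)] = 4.2624/(1.2*l + 0.69)^3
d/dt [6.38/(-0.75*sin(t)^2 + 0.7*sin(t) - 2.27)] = (9.57*sin(t) - 4.466)*cos(t)/(0.75*sin(t)^2 - 0.7*sin(t) + 2.27)^2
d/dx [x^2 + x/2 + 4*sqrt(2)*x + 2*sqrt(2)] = 2*x + 1/2 + 4*sqrt(2)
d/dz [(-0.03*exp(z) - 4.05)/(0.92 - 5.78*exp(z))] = -23.4366*exp(z)/(5.78*exp(z) - 0.92)^2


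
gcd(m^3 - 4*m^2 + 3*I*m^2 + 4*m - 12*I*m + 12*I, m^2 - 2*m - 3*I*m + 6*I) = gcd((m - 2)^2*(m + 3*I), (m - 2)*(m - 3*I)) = m - 2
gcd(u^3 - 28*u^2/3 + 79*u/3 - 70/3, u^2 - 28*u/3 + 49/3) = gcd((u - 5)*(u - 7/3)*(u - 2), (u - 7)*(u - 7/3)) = u - 7/3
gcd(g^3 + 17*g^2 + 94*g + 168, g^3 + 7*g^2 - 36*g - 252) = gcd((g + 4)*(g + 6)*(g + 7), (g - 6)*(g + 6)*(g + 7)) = g^2 + 13*g + 42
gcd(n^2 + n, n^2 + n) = n^2 + n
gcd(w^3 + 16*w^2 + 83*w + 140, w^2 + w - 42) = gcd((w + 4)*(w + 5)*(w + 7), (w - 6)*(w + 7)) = w + 7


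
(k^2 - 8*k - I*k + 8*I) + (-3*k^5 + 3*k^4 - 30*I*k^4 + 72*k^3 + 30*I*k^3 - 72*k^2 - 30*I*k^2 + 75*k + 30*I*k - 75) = -3*k^5 + 3*k^4 - 30*I*k^4 + 72*k^3 + 30*I*k^3 - 71*k^2 - 30*I*k^2 + 67*k + 29*I*k - 75 + 8*I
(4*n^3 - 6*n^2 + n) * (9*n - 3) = 36*n^4 - 66*n^3 + 27*n^2 - 3*n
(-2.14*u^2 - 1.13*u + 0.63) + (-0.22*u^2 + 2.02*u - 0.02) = -2.36*u^2 + 0.89*u + 0.61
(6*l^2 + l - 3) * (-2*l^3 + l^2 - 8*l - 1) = -12*l^5 + 4*l^4 - 41*l^3 - 17*l^2 + 23*l + 3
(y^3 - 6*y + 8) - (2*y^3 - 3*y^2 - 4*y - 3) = -y^3 + 3*y^2 - 2*y + 11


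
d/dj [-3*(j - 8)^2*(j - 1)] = 3*(10 - 3*j)*(j - 8)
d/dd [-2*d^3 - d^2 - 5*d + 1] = -6*d^2 - 2*d - 5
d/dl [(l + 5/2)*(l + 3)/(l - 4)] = (l^2 - 8*l - 59/2)/(l^2 - 8*l + 16)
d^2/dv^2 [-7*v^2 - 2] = -14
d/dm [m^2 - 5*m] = 2*m - 5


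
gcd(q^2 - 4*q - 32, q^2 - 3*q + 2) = 1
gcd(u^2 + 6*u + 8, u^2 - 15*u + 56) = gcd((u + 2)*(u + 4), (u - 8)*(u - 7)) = 1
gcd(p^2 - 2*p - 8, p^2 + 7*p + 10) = p + 2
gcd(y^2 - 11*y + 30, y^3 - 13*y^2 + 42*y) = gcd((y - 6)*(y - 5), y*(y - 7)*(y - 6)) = y - 6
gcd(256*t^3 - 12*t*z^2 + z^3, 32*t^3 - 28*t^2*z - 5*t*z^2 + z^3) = -32*t^2 - 4*t*z + z^2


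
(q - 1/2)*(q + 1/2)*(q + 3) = q^3 + 3*q^2 - q/4 - 3/4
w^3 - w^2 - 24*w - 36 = (w - 6)*(w + 2)*(w + 3)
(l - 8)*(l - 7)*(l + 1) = l^3 - 14*l^2 + 41*l + 56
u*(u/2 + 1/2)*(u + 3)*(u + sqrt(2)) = u^4/2 + sqrt(2)*u^3/2 + 2*u^3 + 3*u^2/2 + 2*sqrt(2)*u^2 + 3*sqrt(2)*u/2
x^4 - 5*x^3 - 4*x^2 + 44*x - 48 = (x - 4)*(x - 2)^2*(x + 3)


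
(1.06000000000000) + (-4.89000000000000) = -3.83000000000000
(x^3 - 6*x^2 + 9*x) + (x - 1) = x^3 - 6*x^2 + 10*x - 1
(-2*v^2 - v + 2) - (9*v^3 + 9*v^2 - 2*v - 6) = -9*v^3 - 11*v^2 + v + 8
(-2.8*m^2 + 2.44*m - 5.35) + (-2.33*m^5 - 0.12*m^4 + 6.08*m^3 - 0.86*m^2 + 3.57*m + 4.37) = -2.33*m^5 - 0.12*m^4 + 6.08*m^3 - 3.66*m^2 + 6.01*m - 0.98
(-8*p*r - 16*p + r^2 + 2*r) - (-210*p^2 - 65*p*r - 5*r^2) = 210*p^2 + 57*p*r - 16*p + 6*r^2 + 2*r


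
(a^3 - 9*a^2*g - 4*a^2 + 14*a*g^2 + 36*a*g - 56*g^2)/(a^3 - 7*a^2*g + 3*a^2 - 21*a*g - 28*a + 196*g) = (a - 2*g)/(a + 7)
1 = 1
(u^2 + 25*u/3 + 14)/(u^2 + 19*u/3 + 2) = (3*u + 7)/(3*u + 1)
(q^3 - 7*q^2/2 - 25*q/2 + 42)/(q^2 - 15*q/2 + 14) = (2*q^2 + q - 21)/(2*q - 7)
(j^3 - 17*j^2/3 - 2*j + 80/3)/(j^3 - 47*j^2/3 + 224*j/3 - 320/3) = (j + 2)/(j - 8)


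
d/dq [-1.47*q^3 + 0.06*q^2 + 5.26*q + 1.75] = -4.41*q^2 + 0.12*q + 5.26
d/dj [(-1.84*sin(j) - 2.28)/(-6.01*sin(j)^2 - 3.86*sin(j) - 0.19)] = (-27.4056*sin(j) + 5.5292*cos(2*j) - 13.9804)*cos(j)/(6.01*sin(j)^2 + 3.86*sin(j) + 0.19)^2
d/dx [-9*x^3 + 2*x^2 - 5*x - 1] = -27*x^2 + 4*x - 5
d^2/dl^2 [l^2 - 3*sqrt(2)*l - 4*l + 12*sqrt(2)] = 2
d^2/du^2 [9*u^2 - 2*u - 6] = 18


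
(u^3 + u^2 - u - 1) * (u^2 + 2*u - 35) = u^5 + 3*u^4 - 34*u^3 - 38*u^2 + 33*u + 35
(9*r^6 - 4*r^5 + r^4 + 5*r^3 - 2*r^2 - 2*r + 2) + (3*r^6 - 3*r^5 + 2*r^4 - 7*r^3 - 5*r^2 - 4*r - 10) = 12*r^6 - 7*r^5 + 3*r^4 - 2*r^3 - 7*r^2 - 6*r - 8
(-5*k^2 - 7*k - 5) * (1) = -5*k^2 - 7*k - 5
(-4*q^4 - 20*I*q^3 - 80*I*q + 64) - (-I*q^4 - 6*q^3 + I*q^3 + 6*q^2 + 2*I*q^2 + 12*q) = -4*q^4 + I*q^4 + 6*q^3 - 21*I*q^3 - 6*q^2 - 2*I*q^2 - 12*q - 80*I*q + 64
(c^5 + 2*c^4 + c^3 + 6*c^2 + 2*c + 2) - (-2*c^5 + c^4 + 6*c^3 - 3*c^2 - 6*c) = 3*c^5 + c^4 - 5*c^3 + 9*c^2 + 8*c + 2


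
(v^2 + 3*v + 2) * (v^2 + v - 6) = v^4 + 4*v^3 - v^2 - 16*v - 12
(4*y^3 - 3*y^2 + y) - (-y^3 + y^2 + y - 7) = 5*y^3 - 4*y^2 + 7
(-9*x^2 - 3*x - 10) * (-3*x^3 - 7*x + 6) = 27*x^5 + 9*x^4 + 93*x^3 - 33*x^2 + 52*x - 60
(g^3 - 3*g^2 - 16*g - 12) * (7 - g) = -g^4 + 10*g^3 - 5*g^2 - 100*g - 84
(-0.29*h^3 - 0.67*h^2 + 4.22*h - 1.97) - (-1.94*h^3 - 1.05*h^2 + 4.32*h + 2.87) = 1.65*h^3 + 0.38*h^2 - 0.100000000000001*h - 4.84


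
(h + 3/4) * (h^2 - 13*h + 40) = h^3 - 49*h^2/4 + 121*h/4 + 30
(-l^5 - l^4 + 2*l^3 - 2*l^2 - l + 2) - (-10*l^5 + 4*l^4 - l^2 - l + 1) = 9*l^5 - 5*l^4 + 2*l^3 - l^2 + 1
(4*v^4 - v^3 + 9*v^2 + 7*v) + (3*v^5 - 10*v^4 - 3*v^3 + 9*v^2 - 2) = 3*v^5 - 6*v^4 - 4*v^3 + 18*v^2 + 7*v - 2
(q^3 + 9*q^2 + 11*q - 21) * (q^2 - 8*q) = q^5 + q^4 - 61*q^3 - 109*q^2 + 168*q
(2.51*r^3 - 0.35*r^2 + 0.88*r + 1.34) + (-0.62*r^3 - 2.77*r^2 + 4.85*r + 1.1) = 1.89*r^3 - 3.12*r^2 + 5.73*r + 2.44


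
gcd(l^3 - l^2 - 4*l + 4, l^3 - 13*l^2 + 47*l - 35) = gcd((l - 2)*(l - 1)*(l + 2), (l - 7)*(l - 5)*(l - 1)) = l - 1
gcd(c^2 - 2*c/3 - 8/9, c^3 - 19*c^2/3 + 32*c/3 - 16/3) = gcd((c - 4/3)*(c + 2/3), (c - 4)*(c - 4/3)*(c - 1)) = c - 4/3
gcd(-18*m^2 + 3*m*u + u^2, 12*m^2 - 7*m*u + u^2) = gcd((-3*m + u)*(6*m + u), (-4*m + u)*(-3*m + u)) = -3*m + u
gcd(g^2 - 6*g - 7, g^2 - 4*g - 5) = g + 1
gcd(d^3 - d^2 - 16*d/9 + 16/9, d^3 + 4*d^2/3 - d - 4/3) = d^2 + d/3 - 4/3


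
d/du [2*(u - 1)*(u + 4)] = 4*u + 6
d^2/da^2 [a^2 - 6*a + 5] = 2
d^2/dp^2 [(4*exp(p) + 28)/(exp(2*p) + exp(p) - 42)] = 4*(exp(p) + 6)*exp(p)/(exp(3*p) - 18*exp(2*p) + 108*exp(p) - 216)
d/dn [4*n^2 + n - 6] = 8*n + 1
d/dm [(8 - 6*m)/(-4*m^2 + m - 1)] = 2*(-12*m^2 + 32*m - 1)/(16*m^4 - 8*m^3 + 9*m^2 - 2*m + 1)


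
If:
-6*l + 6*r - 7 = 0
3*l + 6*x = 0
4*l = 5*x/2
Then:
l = 0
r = 7/6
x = 0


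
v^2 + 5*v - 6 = (v - 1)*(v + 6)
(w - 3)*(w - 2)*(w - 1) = w^3 - 6*w^2 + 11*w - 6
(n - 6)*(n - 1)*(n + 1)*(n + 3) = n^4 - 3*n^3 - 19*n^2 + 3*n + 18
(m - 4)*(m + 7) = m^2 + 3*m - 28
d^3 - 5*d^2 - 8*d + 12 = (d - 6)*(d - 1)*(d + 2)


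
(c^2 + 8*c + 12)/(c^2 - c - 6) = (c + 6)/(c - 3)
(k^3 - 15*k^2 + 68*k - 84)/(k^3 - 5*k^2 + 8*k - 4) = (k^2 - 13*k + 42)/(k^2 - 3*k + 2)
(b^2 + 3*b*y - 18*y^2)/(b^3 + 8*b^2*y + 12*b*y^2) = (b - 3*y)/(b*(b + 2*y))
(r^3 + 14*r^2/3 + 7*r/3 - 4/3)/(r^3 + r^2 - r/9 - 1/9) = 3*(r + 4)/(3*r + 1)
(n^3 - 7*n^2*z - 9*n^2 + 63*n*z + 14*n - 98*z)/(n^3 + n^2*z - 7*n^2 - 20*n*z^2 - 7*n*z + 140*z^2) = (-n^2 + 7*n*z + 2*n - 14*z)/(-n^2 - n*z + 20*z^2)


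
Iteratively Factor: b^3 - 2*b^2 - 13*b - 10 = (b - 5)*(b^2 + 3*b + 2) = (b - 5)*(b + 2)*(b + 1)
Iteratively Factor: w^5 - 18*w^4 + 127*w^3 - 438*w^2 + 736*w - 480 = (w - 4)*(w^4 - 14*w^3 + 71*w^2 - 154*w + 120) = (w - 4)*(w - 3)*(w^3 - 11*w^2 + 38*w - 40) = (w - 4)^2*(w - 3)*(w^2 - 7*w + 10) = (w - 4)^2*(w - 3)*(w - 2)*(w - 5)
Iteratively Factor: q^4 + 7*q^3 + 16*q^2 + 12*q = (q + 3)*(q^3 + 4*q^2 + 4*q) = (q + 2)*(q + 3)*(q^2 + 2*q) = (q + 2)^2*(q + 3)*(q)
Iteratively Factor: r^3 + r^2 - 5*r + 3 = (r + 3)*(r^2 - 2*r + 1) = (r - 1)*(r + 3)*(r - 1)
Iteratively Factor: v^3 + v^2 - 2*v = (v + 2)*(v^2 - v) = (v - 1)*(v + 2)*(v)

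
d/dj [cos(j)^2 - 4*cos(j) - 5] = 2*(2 - cos(j))*sin(j)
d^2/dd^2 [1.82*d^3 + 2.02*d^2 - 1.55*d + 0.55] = 10.92*d + 4.04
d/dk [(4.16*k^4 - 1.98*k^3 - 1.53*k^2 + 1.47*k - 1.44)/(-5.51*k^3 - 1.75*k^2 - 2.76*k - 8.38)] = (-22.9216*k^6 - 14.56*k^5 - 39.4101*k^4 - 112.3142*k^3 + 32.7693*k^2 + 20.6028*k - 16.293)/(30.3601*k^6 + 19.285*k^5 + 33.4777*k^4 + 102.0076*k^3 + 36.9476*k^2 + 46.2576*k + 70.2244)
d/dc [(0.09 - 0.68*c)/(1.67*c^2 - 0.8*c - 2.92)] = (1.1356*c^2 - 0.3006*c + 2.0576)/(2.7889*c^4 - 2.672*c^3 - 9.1128*c^2 + 4.672*c + 8.5264)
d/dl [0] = 0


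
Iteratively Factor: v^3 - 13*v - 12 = (v + 3)*(v^2 - 3*v - 4) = (v + 1)*(v + 3)*(v - 4)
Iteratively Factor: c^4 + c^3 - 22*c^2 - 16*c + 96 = (c - 2)*(c^3 + 3*c^2 - 16*c - 48) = (c - 2)*(c + 3)*(c^2 - 16) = (c - 4)*(c - 2)*(c + 3)*(c + 4)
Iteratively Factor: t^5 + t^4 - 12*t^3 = (t)*(t^4 + t^3 - 12*t^2) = t^2*(t^3 + t^2 - 12*t) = t^3*(t^2 + t - 12) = t^3*(t + 4)*(t - 3)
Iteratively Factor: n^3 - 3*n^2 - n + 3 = (n + 1)*(n^2 - 4*n + 3) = (n - 3)*(n + 1)*(n - 1)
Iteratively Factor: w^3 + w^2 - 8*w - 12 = (w + 2)*(w^2 - w - 6) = (w + 2)^2*(w - 3)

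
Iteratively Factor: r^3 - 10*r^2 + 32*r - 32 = (r - 4)*(r^2 - 6*r + 8) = (r - 4)*(r - 2)*(r - 4)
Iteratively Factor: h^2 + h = (h + 1)*(h)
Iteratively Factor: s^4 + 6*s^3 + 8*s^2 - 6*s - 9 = (s + 3)*(s^3 + 3*s^2 - s - 3) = (s - 1)*(s + 3)*(s^2 + 4*s + 3) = (s - 1)*(s + 3)^2*(s + 1)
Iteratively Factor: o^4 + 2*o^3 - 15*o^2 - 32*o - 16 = (o + 1)*(o^3 + o^2 - 16*o - 16) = (o - 4)*(o + 1)*(o^2 + 5*o + 4) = (o - 4)*(o + 1)^2*(o + 4)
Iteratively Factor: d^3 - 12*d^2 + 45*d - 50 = (d - 2)*(d^2 - 10*d + 25) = (d - 5)*(d - 2)*(d - 5)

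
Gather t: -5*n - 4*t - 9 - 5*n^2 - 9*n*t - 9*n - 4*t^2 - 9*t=-5*n^2 - 14*n - 4*t^2 + t*(-9*n - 13) - 9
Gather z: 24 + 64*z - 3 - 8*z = 56*z + 21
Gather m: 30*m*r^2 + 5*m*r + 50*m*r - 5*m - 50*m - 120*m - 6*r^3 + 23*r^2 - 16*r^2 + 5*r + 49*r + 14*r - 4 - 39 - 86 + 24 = m*(30*r^2 + 55*r - 175) - 6*r^3 + 7*r^2 + 68*r - 105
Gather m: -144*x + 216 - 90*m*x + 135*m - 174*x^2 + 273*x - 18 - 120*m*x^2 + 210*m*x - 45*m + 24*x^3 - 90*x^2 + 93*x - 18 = m*(-120*x^2 + 120*x + 90) + 24*x^3 - 264*x^2 + 222*x + 180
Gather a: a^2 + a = a^2 + a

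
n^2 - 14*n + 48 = (n - 8)*(n - 6)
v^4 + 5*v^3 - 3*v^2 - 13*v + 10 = (v - 1)^2*(v + 2)*(v + 5)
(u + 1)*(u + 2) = u^2 + 3*u + 2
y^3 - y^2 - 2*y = y*(y - 2)*(y + 1)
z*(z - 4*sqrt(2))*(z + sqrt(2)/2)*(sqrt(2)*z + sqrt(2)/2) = sqrt(2)*z^4 - 7*z^3 + sqrt(2)*z^3/2 - 4*sqrt(2)*z^2 - 7*z^2/2 - 2*sqrt(2)*z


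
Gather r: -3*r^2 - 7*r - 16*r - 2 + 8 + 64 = -3*r^2 - 23*r + 70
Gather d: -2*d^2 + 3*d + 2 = -2*d^2 + 3*d + 2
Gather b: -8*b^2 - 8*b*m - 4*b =-8*b^2 + b*(-8*m - 4)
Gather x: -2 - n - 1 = -n - 3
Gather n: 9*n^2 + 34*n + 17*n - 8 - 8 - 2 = 9*n^2 + 51*n - 18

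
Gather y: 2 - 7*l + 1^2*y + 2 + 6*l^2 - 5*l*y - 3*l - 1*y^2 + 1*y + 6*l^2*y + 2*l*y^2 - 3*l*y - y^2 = 6*l^2 - 10*l + y^2*(2*l - 2) + y*(6*l^2 - 8*l + 2) + 4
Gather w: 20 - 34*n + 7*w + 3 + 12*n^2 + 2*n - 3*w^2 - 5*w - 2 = 12*n^2 - 32*n - 3*w^2 + 2*w + 21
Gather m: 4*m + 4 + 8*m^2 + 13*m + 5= 8*m^2 + 17*m + 9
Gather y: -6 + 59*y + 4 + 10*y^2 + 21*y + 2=10*y^2 + 80*y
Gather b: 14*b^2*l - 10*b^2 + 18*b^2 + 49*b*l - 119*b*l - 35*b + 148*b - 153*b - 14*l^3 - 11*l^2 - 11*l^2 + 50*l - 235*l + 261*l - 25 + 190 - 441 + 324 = b^2*(14*l + 8) + b*(-70*l - 40) - 14*l^3 - 22*l^2 + 76*l + 48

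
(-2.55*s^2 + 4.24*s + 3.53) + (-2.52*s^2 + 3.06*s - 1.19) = -5.07*s^2 + 7.3*s + 2.34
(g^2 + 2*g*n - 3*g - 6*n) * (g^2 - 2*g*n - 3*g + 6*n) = g^4 - 6*g^3 - 4*g^2*n^2 + 9*g^2 + 24*g*n^2 - 36*n^2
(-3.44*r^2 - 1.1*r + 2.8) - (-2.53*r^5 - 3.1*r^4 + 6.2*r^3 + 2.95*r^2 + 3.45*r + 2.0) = 2.53*r^5 + 3.1*r^4 - 6.2*r^3 - 6.39*r^2 - 4.55*r + 0.8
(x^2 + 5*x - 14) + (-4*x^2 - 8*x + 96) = -3*x^2 - 3*x + 82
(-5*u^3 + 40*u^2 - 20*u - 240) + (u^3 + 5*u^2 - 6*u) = -4*u^3 + 45*u^2 - 26*u - 240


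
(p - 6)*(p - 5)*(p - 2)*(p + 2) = p^4 - 11*p^3 + 26*p^2 + 44*p - 120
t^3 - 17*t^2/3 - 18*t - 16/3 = (t - 8)*(t + 1/3)*(t + 2)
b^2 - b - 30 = (b - 6)*(b + 5)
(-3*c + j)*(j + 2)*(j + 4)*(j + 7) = -3*c*j^3 - 39*c*j^2 - 150*c*j - 168*c + j^4 + 13*j^3 + 50*j^2 + 56*j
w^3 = w^3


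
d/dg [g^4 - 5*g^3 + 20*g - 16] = 4*g^3 - 15*g^2 + 20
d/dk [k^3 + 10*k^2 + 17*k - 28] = 3*k^2 + 20*k + 17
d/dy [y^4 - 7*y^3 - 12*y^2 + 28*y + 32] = 4*y^3 - 21*y^2 - 24*y + 28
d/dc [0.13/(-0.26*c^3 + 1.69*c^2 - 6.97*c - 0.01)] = (0.1014*c^2 - 0.4394*c + 0.9061)/(0.26*c^3 - 1.69*c^2 + 6.97*c + 0.01)^2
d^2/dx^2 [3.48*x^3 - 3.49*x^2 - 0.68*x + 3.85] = 20.88*x - 6.98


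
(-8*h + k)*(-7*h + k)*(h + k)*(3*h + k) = 168*h^4 + 179*h^3*k - h^2*k^2 - 11*h*k^3 + k^4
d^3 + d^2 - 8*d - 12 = (d - 3)*(d + 2)^2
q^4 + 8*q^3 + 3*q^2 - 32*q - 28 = (q - 2)*(q + 1)*(q + 2)*(q + 7)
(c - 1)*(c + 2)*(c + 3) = c^3 + 4*c^2 + c - 6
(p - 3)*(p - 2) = p^2 - 5*p + 6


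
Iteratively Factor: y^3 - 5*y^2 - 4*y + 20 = (y + 2)*(y^2 - 7*y + 10) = (y - 2)*(y + 2)*(y - 5)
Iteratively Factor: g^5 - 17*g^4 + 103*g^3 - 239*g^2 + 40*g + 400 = (g - 5)*(g^4 - 12*g^3 + 43*g^2 - 24*g - 80) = (g - 5)^2*(g^3 - 7*g^2 + 8*g + 16) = (g - 5)^2*(g - 4)*(g^2 - 3*g - 4) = (g - 5)^2*(g - 4)*(g + 1)*(g - 4)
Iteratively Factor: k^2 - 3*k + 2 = (k - 1)*(k - 2)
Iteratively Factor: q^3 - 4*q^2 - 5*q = (q - 5)*(q^2 + q) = q*(q - 5)*(q + 1)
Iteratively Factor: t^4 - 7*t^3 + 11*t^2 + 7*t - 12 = (t - 3)*(t^3 - 4*t^2 - t + 4) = (t - 3)*(t - 1)*(t^2 - 3*t - 4) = (t - 3)*(t - 1)*(t + 1)*(t - 4)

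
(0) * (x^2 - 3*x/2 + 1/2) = 0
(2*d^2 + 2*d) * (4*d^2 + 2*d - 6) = 8*d^4 + 12*d^3 - 8*d^2 - 12*d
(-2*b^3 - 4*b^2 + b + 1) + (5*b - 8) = -2*b^3 - 4*b^2 + 6*b - 7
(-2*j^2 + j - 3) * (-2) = 4*j^2 - 2*j + 6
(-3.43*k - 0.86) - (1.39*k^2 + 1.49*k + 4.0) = -1.39*k^2 - 4.92*k - 4.86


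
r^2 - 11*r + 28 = (r - 7)*(r - 4)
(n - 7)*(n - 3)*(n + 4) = n^3 - 6*n^2 - 19*n + 84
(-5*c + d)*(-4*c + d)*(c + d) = 20*c^3 + 11*c^2*d - 8*c*d^2 + d^3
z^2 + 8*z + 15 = (z + 3)*(z + 5)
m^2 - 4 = (m - 2)*(m + 2)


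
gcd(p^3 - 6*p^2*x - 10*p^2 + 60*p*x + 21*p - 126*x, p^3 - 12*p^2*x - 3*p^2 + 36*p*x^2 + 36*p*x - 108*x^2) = -p^2 + 6*p*x + 3*p - 18*x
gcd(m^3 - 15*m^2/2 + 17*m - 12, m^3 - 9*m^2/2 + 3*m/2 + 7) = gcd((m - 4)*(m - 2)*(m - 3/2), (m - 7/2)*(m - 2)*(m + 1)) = m - 2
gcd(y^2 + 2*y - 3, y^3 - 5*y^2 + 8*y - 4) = y - 1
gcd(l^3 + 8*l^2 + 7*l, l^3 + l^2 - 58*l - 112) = l + 7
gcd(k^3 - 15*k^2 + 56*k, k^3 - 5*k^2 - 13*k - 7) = k - 7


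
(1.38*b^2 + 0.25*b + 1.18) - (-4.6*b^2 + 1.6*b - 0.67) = 5.98*b^2 - 1.35*b + 1.85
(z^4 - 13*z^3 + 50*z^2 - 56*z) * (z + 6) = z^5 - 7*z^4 - 28*z^3 + 244*z^2 - 336*z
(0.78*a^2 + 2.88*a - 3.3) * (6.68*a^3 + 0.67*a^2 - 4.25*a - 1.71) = 5.2104*a^5 + 19.761*a^4 - 23.4294*a^3 - 15.7848*a^2 + 9.1002*a + 5.643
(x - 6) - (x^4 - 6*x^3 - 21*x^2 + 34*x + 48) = -x^4 + 6*x^3 + 21*x^2 - 33*x - 54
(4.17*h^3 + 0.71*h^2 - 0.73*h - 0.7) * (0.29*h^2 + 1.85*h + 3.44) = 1.2093*h^5 + 7.9204*h^4 + 15.4466*h^3 + 0.8889*h^2 - 3.8062*h - 2.408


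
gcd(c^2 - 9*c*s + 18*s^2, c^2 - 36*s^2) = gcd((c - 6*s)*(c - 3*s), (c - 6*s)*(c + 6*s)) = -c + 6*s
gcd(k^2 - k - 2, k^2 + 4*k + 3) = k + 1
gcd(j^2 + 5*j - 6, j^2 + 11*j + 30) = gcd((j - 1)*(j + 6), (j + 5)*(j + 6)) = j + 6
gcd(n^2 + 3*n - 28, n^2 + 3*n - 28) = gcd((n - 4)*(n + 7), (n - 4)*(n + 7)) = n^2 + 3*n - 28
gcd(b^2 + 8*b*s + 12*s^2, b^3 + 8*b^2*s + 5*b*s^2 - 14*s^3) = b + 2*s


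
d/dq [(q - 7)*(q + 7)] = 2*q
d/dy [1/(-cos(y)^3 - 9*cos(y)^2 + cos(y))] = (-3*sin(y) + sin(y)/cos(y)^2 - 18*tan(y))/(-sin(y)^2 + 9*cos(y))^2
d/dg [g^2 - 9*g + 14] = 2*g - 9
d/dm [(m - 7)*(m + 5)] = 2*m - 2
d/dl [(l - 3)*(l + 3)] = 2*l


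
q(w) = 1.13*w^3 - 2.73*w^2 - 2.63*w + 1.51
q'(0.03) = -2.79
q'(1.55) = -2.95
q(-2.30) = -20.63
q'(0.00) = -2.63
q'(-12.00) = 551.05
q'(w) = 3.39*w^2 - 5.46*w - 2.63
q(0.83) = -1.91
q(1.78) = -5.45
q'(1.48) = -3.29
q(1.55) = -4.92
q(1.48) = -4.70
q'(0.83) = -4.83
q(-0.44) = 2.04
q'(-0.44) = 0.43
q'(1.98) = -0.15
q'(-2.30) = 27.86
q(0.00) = 1.51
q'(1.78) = -1.61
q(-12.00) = -2312.69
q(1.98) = -5.63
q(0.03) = 1.43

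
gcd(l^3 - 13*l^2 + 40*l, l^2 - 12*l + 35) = l - 5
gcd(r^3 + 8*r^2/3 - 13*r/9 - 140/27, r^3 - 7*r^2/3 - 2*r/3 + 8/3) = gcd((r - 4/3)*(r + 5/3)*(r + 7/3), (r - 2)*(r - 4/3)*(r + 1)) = r - 4/3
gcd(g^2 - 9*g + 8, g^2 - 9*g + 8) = g^2 - 9*g + 8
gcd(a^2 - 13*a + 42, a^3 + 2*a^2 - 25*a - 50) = 1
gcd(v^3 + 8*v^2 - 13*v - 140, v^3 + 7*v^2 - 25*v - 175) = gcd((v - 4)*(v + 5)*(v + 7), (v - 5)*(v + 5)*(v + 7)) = v^2 + 12*v + 35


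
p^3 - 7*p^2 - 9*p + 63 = (p - 7)*(p - 3)*(p + 3)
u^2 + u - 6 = (u - 2)*(u + 3)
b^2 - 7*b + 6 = (b - 6)*(b - 1)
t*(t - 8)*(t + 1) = t^3 - 7*t^2 - 8*t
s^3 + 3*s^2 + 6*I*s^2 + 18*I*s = s*(s + 3)*(s + 6*I)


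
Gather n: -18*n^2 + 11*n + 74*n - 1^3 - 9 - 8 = -18*n^2 + 85*n - 18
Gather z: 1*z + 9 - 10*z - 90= -9*z - 81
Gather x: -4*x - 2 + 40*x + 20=36*x + 18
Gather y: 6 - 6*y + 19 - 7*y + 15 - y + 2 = 42 - 14*y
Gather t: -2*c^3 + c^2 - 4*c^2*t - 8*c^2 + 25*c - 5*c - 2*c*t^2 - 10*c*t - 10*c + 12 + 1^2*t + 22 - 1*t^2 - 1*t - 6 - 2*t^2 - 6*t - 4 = -2*c^3 - 7*c^2 + 10*c + t^2*(-2*c - 3) + t*(-4*c^2 - 10*c - 6) + 24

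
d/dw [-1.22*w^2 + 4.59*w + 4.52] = 4.59 - 2.44*w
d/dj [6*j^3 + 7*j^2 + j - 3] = 18*j^2 + 14*j + 1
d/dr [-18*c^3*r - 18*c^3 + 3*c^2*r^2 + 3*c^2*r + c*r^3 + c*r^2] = c*(-18*c^2 + 6*c*r + 3*c + 3*r^2 + 2*r)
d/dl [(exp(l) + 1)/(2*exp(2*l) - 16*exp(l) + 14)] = (-2*(exp(l) - 4)*(exp(l) + 1) + exp(2*l) - 8*exp(l) + 7)*exp(l)/(2*(exp(2*l) - 8*exp(l) + 7)^2)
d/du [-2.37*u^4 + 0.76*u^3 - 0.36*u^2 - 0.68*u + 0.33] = -9.48*u^3 + 2.28*u^2 - 0.72*u - 0.68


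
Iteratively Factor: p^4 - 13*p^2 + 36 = (p + 3)*(p^3 - 3*p^2 - 4*p + 12) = (p - 2)*(p + 3)*(p^2 - p - 6) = (p - 2)*(p + 2)*(p + 3)*(p - 3)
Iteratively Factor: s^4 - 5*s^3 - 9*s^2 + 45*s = (s)*(s^3 - 5*s^2 - 9*s + 45) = s*(s - 3)*(s^2 - 2*s - 15) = s*(s - 3)*(s + 3)*(s - 5)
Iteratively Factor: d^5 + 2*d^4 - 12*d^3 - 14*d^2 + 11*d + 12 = (d - 1)*(d^4 + 3*d^3 - 9*d^2 - 23*d - 12) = (d - 1)*(d + 1)*(d^3 + 2*d^2 - 11*d - 12) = (d - 3)*(d - 1)*(d + 1)*(d^2 + 5*d + 4) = (d - 3)*(d - 1)*(d + 1)^2*(d + 4)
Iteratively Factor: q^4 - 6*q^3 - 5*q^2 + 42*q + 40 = (q + 2)*(q^3 - 8*q^2 + 11*q + 20) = (q - 4)*(q + 2)*(q^2 - 4*q - 5) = (q - 5)*(q - 4)*(q + 2)*(q + 1)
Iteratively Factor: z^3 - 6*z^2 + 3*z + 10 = (z - 2)*(z^2 - 4*z - 5) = (z - 5)*(z - 2)*(z + 1)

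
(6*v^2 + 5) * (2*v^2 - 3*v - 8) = 12*v^4 - 18*v^3 - 38*v^2 - 15*v - 40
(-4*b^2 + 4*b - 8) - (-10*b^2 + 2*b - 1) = 6*b^2 + 2*b - 7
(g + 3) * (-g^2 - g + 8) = -g^3 - 4*g^2 + 5*g + 24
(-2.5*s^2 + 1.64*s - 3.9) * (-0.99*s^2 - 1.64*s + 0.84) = 2.475*s^4 + 2.4764*s^3 - 0.9286*s^2 + 7.7736*s - 3.276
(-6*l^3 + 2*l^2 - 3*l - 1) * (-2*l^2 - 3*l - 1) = 12*l^5 + 14*l^4 + 6*l^3 + 9*l^2 + 6*l + 1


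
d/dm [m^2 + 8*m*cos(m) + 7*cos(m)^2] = -8*m*sin(m) + 2*m - 7*sin(2*m) + 8*cos(m)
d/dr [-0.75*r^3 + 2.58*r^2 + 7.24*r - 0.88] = -2.25*r^2 + 5.16*r + 7.24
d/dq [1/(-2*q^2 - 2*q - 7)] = 2*(2*q + 1)/(2*q^2 + 2*q + 7)^2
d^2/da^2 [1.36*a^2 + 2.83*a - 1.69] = 2.72000000000000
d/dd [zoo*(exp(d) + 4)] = zoo*exp(d)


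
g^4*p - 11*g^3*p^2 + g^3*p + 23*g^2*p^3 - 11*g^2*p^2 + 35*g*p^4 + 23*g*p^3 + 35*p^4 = (g - 7*p)*(g - 5*p)*(g + p)*(g*p + p)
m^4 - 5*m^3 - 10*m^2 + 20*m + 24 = (m - 6)*(m - 2)*(m + 1)*(m + 2)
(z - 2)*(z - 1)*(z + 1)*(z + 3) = z^4 + z^3 - 7*z^2 - z + 6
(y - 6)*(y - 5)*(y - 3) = y^3 - 14*y^2 + 63*y - 90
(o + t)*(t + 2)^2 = o*t^2 + 4*o*t + 4*o + t^3 + 4*t^2 + 4*t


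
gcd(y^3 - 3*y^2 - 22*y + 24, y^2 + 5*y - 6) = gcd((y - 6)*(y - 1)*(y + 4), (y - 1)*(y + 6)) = y - 1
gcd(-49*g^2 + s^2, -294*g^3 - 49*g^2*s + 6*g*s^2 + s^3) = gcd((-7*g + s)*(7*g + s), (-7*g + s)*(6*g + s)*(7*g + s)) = -49*g^2 + s^2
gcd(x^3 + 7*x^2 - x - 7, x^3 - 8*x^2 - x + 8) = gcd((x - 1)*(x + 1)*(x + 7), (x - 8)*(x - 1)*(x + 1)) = x^2 - 1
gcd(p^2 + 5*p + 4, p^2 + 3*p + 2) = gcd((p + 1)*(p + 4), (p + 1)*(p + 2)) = p + 1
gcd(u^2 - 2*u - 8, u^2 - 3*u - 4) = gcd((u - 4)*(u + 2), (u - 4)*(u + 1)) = u - 4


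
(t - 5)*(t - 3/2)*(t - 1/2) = t^3 - 7*t^2 + 43*t/4 - 15/4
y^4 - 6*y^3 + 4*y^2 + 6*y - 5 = (y - 5)*(y - 1)^2*(y + 1)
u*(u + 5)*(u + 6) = u^3 + 11*u^2 + 30*u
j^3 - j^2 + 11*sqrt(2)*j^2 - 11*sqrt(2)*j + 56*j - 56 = (j - 1)*(j + 4*sqrt(2))*(j + 7*sqrt(2))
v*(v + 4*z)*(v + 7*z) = v^3 + 11*v^2*z + 28*v*z^2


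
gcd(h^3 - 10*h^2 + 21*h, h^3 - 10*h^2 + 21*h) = h^3 - 10*h^2 + 21*h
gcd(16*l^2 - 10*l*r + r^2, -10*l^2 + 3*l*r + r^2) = -2*l + r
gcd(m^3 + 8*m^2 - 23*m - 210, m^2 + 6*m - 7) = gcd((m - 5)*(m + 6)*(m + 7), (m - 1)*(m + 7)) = m + 7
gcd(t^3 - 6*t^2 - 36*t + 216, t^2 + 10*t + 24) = t + 6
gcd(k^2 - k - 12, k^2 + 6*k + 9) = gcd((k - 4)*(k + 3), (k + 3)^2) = k + 3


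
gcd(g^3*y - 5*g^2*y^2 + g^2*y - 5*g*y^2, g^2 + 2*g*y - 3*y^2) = 1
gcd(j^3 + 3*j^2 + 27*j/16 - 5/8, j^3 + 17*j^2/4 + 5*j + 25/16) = j + 5/4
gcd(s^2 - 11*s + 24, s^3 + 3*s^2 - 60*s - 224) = s - 8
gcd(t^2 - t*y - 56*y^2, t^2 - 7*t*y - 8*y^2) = -t + 8*y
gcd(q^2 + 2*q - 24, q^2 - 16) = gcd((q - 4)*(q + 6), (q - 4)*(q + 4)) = q - 4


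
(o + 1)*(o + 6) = o^2 + 7*o + 6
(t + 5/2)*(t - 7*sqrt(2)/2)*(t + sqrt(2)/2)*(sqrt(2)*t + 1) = sqrt(2)*t^4 - 5*t^3 + 5*sqrt(2)*t^3/2 - 25*t^2/2 - 13*sqrt(2)*t^2/2 - 65*sqrt(2)*t/4 - 7*t/2 - 35/4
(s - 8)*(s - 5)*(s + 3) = s^3 - 10*s^2 + s + 120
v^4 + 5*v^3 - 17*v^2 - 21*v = v*(v - 3)*(v + 1)*(v + 7)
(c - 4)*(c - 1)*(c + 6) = c^3 + c^2 - 26*c + 24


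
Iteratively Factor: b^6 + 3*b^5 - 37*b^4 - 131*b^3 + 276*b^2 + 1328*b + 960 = (b + 1)*(b^5 + 2*b^4 - 39*b^3 - 92*b^2 + 368*b + 960) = (b + 1)*(b + 4)*(b^4 - 2*b^3 - 31*b^2 + 32*b + 240) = (b - 4)*(b + 1)*(b + 4)*(b^3 + 2*b^2 - 23*b - 60) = (b - 4)*(b + 1)*(b + 4)^2*(b^2 - 2*b - 15) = (b - 4)*(b + 1)*(b + 3)*(b + 4)^2*(b - 5)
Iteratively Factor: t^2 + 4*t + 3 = (t + 1)*(t + 3)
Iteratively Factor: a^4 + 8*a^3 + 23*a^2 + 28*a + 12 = (a + 2)*(a^3 + 6*a^2 + 11*a + 6) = (a + 1)*(a + 2)*(a^2 + 5*a + 6) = (a + 1)*(a + 2)^2*(a + 3)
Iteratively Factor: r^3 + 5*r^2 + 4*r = (r)*(r^2 + 5*r + 4) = r*(r + 1)*(r + 4)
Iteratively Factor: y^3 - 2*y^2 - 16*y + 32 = (y - 4)*(y^2 + 2*y - 8) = (y - 4)*(y + 4)*(y - 2)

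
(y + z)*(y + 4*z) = y^2 + 5*y*z + 4*z^2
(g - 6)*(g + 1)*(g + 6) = g^3 + g^2 - 36*g - 36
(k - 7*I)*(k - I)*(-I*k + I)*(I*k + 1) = k^4 - k^3 - 9*I*k^3 - 15*k^2 + 9*I*k^2 + 15*k + 7*I*k - 7*I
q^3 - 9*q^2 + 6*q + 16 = (q - 8)*(q - 2)*(q + 1)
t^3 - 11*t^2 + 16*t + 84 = (t - 7)*(t - 6)*(t + 2)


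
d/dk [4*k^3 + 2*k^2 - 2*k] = 12*k^2 + 4*k - 2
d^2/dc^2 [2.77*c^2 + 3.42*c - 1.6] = 5.54000000000000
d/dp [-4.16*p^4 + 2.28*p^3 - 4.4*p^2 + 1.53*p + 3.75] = -16.64*p^3 + 6.84*p^2 - 8.8*p + 1.53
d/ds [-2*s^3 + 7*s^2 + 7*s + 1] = -6*s^2 + 14*s + 7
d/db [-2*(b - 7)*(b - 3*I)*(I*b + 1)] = -6*I*b^2 + b*(-16 + 28*I) + 56 + 6*I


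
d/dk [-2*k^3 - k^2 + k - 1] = -6*k^2 - 2*k + 1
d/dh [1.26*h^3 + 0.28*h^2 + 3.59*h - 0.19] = 3.78*h^2 + 0.56*h + 3.59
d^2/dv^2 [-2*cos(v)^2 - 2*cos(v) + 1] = 2*cos(v) + 4*cos(2*v)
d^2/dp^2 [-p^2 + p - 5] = -2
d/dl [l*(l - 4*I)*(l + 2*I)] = 3*l^2 - 4*I*l + 8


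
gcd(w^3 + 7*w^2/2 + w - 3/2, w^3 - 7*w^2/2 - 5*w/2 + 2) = w^2 + w/2 - 1/2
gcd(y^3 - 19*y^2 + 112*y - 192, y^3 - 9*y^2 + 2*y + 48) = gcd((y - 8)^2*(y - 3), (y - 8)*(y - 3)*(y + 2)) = y^2 - 11*y + 24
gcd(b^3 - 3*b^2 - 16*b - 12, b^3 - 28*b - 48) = b^2 - 4*b - 12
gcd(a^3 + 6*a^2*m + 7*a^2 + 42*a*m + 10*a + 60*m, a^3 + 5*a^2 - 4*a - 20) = a^2 + 7*a + 10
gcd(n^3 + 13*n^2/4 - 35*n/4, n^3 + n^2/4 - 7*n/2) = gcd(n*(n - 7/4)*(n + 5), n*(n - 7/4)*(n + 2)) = n^2 - 7*n/4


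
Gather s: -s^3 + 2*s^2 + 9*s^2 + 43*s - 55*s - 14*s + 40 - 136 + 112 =-s^3 + 11*s^2 - 26*s + 16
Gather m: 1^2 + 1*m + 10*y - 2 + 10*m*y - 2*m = m*(10*y - 1) + 10*y - 1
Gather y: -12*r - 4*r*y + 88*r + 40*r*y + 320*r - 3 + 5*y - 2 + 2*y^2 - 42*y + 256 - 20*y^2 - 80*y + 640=396*r - 18*y^2 + y*(36*r - 117) + 891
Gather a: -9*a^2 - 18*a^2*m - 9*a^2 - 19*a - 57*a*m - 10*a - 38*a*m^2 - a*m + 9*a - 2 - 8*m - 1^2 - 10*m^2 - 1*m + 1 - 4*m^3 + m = a^2*(-18*m - 18) + a*(-38*m^2 - 58*m - 20) - 4*m^3 - 10*m^2 - 8*m - 2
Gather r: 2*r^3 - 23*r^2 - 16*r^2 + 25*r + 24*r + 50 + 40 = 2*r^3 - 39*r^2 + 49*r + 90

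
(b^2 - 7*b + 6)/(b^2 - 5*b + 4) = (b - 6)/(b - 4)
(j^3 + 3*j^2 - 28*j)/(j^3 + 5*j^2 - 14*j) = (j - 4)/(j - 2)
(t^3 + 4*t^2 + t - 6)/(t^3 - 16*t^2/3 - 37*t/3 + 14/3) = 3*(t^2 + 2*t - 3)/(3*t^2 - 22*t + 7)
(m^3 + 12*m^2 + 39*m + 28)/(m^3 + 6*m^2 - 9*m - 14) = (m + 4)/(m - 2)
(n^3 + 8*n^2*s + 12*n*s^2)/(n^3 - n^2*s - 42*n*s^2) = (-n - 2*s)/(-n + 7*s)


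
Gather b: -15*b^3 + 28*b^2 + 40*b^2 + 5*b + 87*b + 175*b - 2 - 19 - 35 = -15*b^3 + 68*b^2 + 267*b - 56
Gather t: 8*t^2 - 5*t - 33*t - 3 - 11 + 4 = 8*t^2 - 38*t - 10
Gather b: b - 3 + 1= b - 2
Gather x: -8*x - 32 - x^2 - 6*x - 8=-x^2 - 14*x - 40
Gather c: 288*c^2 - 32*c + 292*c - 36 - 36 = 288*c^2 + 260*c - 72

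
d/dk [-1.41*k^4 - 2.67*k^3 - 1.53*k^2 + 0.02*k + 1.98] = -5.64*k^3 - 8.01*k^2 - 3.06*k + 0.02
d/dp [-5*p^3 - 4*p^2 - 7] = p*(-15*p - 8)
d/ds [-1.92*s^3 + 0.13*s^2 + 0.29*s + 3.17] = -5.76*s^2 + 0.26*s + 0.29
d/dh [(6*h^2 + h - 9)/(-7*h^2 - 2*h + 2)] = (-5*h^2 - 102*h - 16)/(49*h^4 + 28*h^3 - 24*h^2 - 8*h + 4)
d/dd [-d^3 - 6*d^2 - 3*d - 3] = -3*d^2 - 12*d - 3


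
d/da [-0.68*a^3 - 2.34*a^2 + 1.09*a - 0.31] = -2.04*a^2 - 4.68*a + 1.09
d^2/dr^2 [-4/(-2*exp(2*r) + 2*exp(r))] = -(2*(exp(r) - 1)*(4*exp(r) - 1) - 4*(2*exp(r) - 1)^2)*exp(-r)/(exp(r) - 1)^3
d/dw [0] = 0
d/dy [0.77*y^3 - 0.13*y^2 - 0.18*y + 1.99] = 2.31*y^2 - 0.26*y - 0.18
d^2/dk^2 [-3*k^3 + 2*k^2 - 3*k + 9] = 4 - 18*k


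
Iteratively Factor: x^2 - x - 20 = (x + 4)*(x - 5)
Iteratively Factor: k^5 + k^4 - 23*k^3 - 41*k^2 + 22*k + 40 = (k + 4)*(k^4 - 3*k^3 - 11*k^2 + 3*k + 10) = (k + 2)*(k + 4)*(k^3 - 5*k^2 - k + 5) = (k + 1)*(k + 2)*(k + 4)*(k^2 - 6*k + 5) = (k - 1)*(k + 1)*(k + 2)*(k + 4)*(k - 5)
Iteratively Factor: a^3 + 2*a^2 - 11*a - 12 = (a + 4)*(a^2 - 2*a - 3) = (a - 3)*(a + 4)*(a + 1)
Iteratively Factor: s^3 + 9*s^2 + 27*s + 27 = (s + 3)*(s^2 + 6*s + 9) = (s + 3)^2*(s + 3)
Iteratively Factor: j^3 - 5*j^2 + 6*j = (j)*(j^2 - 5*j + 6) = j*(j - 3)*(j - 2)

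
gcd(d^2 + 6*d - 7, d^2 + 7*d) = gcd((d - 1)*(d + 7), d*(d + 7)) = d + 7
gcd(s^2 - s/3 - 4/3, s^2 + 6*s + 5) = s + 1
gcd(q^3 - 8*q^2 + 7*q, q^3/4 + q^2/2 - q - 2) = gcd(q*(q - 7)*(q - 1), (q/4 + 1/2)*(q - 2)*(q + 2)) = 1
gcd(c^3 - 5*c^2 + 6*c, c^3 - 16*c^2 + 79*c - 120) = c - 3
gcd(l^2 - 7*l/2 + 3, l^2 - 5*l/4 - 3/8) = l - 3/2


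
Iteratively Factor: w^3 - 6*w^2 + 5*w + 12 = (w - 4)*(w^2 - 2*w - 3) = (w - 4)*(w - 3)*(w + 1)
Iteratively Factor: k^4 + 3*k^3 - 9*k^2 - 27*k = (k + 3)*(k^3 - 9*k) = k*(k + 3)*(k^2 - 9) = k*(k + 3)^2*(k - 3)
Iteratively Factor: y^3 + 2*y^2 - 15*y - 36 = (y + 3)*(y^2 - y - 12) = (y + 3)^2*(y - 4)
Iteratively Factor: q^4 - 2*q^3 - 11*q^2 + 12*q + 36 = (q + 2)*(q^3 - 4*q^2 - 3*q + 18) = (q + 2)^2*(q^2 - 6*q + 9) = (q - 3)*(q + 2)^2*(q - 3)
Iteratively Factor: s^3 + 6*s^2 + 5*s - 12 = (s + 4)*(s^2 + 2*s - 3) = (s + 3)*(s + 4)*(s - 1)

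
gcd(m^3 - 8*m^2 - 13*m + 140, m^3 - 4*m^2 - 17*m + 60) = m^2 - m - 20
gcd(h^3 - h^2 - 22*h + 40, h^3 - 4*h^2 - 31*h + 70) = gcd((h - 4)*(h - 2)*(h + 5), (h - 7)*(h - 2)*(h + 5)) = h^2 + 3*h - 10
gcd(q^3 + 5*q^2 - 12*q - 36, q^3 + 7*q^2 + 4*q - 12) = q^2 + 8*q + 12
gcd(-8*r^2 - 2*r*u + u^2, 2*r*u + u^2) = 2*r + u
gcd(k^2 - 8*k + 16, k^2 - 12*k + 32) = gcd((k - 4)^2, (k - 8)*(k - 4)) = k - 4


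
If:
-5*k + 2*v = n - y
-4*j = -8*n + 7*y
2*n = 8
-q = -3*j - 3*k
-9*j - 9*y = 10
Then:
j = -358/27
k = 2*v/5 + 44/27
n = 4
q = 6*v/5 - 314/9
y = 328/27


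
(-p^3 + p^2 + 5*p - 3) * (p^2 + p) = -p^5 + 6*p^3 + 2*p^2 - 3*p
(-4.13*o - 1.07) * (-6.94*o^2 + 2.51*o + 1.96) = 28.6622*o^3 - 2.9405*o^2 - 10.7805*o - 2.0972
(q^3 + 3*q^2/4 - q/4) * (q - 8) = q^4 - 29*q^3/4 - 25*q^2/4 + 2*q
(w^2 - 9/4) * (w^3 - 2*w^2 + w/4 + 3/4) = w^5 - 2*w^4 - 2*w^3 + 21*w^2/4 - 9*w/16 - 27/16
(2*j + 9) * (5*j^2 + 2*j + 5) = 10*j^3 + 49*j^2 + 28*j + 45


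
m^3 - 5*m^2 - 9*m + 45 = (m - 5)*(m - 3)*(m + 3)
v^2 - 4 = (v - 2)*(v + 2)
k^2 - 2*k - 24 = (k - 6)*(k + 4)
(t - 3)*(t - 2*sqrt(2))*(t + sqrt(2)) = t^3 - 3*t^2 - sqrt(2)*t^2 - 4*t + 3*sqrt(2)*t + 12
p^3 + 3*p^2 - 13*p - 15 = (p - 3)*(p + 1)*(p + 5)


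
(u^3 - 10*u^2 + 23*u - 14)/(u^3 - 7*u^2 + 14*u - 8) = (u - 7)/(u - 4)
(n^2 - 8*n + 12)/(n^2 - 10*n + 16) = (n - 6)/(n - 8)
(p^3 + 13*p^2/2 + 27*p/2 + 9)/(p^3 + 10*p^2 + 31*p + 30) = (p + 3/2)/(p + 5)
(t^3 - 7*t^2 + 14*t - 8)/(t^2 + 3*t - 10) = (t^2 - 5*t + 4)/(t + 5)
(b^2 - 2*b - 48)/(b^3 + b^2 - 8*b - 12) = (b^2 - 2*b - 48)/(b^3 + b^2 - 8*b - 12)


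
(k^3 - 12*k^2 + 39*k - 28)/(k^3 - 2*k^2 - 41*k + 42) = (k - 4)/(k + 6)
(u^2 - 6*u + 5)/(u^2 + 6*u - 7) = (u - 5)/(u + 7)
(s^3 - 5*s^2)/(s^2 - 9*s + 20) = s^2/(s - 4)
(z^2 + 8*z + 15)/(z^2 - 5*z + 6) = (z^2 + 8*z + 15)/(z^2 - 5*z + 6)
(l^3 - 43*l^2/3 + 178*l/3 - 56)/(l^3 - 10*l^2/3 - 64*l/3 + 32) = (l - 7)/(l + 4)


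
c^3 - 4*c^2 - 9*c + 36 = (c - 4)*(c - 3)*(c + 3)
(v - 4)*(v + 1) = v^2 - 3*v - 4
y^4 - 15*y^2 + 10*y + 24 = (y - 3)*(y - 2)*(y + 1)*(y + 4)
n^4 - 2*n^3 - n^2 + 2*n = n*(n - 2)*(n - 1)*(n + 1)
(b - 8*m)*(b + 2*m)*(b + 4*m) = b^3 - 2*b^2*m - 40*b*m^2 - 64*m^3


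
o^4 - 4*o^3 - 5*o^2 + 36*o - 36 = (o - 3)*(o - 2)^2*(o + 3)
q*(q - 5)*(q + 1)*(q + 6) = q^4 + 2*q^3 - 29*q^2 - 30*q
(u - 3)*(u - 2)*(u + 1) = u^3 - 4*u^2 + u + 6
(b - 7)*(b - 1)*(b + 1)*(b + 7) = b^4 - 50*b^2 + 49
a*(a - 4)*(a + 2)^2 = a^4 - 12*a^2 - 16*a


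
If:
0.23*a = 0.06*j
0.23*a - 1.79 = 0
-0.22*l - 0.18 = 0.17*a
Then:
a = 7.78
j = 29.83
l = -6.83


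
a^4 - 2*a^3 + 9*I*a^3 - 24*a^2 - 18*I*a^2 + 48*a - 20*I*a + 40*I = (a - 2)*(a + 2*I)^2*(a + 5*I)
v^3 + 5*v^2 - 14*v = v*(v - 2)*(v + 7)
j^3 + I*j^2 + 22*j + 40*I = (j - 5*I)*(j + 2*I)*(j + 4*I)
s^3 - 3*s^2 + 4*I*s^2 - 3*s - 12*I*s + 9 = (s - 3)*(s + I)*(s + 3*I)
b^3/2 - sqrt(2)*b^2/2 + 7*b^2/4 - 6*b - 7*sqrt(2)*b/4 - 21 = (b/2 + sqrt(2))*(b + 7/2)*(b - 3*sqrt(2))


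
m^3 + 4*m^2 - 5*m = m*(m - 1)*(m + 5)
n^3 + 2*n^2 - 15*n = n*(n - 3)*(n + 5)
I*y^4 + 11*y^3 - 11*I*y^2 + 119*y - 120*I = (y - 8*I)*(y - 5*I)*(y + 3*I)*(I*y + 1)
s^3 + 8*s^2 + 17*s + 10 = (s + 1)*(s + 2)*(s + 5)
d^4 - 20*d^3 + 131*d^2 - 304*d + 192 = (d - 8)^2*(d - 3)*(d - 1)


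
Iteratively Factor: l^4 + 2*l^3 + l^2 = (l + 1)*(l^3 + l^2) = l*(l + 1)*(l^2 + l) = l^2*(l + 1)*(l + 1)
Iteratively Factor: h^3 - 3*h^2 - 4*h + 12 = (h - 3)*(h^2 - 4) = (h - 3)*(h + 2)*(h - 2)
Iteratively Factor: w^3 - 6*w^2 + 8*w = (w)*(w^2 - 6*w + 8) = w*(w - 4)*(w - 2)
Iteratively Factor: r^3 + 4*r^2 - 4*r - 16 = (r + 4)*(r^2 - 4) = (r - 2)*(r + 4)*(r + 2)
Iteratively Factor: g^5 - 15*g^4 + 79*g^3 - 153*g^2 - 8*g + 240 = (g + 1)*(g^4 - 16*g^3 + 95*g^2 - 248*g + 240) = (g - 3)*(g + 1)*(g^3 - 13*g^2 + 56*g - 80) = (g - 4)*(g - 3)*(g + 1)*(g^2 - 9*g + 20) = (g - 4)^2*(g - 3)*(g + 1)*(g - 5)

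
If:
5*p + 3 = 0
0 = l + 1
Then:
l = -1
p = -3/5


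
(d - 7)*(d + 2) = d^2 - 5*d - 14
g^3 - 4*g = g*(g - 2)*(g + 2)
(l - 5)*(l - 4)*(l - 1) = l^3 - 10*l^2 + 29*l - 20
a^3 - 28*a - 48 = (a - 6)*(a + 2)*(a + 4)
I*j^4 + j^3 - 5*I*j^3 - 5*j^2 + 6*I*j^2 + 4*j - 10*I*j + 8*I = (j - 4)*(j - 2*I)*(j + I)*(I*j - I)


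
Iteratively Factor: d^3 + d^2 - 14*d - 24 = (d - 4)*(d^2 + 5*d + 6) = (d - 4)*(d + 3)*(d + 2)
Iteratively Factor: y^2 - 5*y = (y - 5)*(y)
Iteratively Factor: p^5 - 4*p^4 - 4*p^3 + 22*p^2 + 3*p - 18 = (p + 1)*(p^4 - 5*p^3 + p^2 + 21*p - 18) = (p - 1)*(p + 1)*(p^3 - 4*p^2 - 3*p + 18) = (p - 1)*(p + 1)*(p + 2)*(p^2 - 6*p + 9) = (p - 3)*(p - 1)*(p + 1)*(p + 2)*(p - 3)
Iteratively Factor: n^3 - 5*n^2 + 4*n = (n - 4)*(n^2 - n) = n*(n - 4)*(n - 1)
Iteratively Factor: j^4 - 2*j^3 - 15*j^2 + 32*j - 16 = (j - 1)*(j^3 - j^2 - 16*j + 16) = (j - 1)*(j + 4)*(j^2 - 5*j + 4) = (j - 4)*(j - 1)*(j + 4)*(j - 1)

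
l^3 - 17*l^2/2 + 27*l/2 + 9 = (l - 6)*(l - 3)*(l + 1/2)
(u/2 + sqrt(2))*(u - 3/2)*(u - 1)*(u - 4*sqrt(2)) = u^4/2 - sqrt(2)*u^3 - 5*u^3/4 - 29*u^2/4 + 5*sqrt(2)*u^2/2 - 3*sqrt(2)*u/2 + 20*u - 12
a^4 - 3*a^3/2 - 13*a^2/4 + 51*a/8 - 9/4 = (a - 3/2)^2*(a - 1/2)*(a + 2)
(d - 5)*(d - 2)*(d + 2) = d^3 - 5*d^2 - 4*d + 20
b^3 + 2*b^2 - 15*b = b*(b - 3)*(b + 5)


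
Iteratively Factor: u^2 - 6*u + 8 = (u - 2)*(u - 4)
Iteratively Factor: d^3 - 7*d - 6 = (d - 3)*(d^2 + 3*d + 2) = (d - 3)*(d + 2)*(d + 1)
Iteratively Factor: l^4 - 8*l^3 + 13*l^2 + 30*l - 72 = (l - 3)*(l^3 - 5*l^2 - 2*l + 24) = (l - 3)*(l + 2)*(l^2 - 7*l + 12) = (l - 3)^2*(l + 2)*(l - 4)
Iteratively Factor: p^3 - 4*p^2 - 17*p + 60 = (p - 5)*(p^2 + p - 12) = (p - 5)*(p + 4)*(p - 3)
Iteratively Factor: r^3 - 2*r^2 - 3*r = (r + 1)*(r^2 - 3*r) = (r - 3)*(r + 1)*(r)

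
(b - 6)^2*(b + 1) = b^3 - 11*b^2 + 24*b + 36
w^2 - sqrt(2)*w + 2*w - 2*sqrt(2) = (w + 2)*(w - sqrt(2))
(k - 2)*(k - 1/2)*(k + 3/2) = k^3 - k^2 - 11*k/4 + 3/2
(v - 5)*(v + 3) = v^2 - 2*v - 15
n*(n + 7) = n^2 + 7*n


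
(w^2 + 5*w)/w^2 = (w + 5)/w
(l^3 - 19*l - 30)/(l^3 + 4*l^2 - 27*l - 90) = (l + 2)/(l + 6)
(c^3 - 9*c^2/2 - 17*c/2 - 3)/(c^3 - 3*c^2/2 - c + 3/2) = (2*c^2 - 11*c - 6)/(2*c^2 - 5*c + 3)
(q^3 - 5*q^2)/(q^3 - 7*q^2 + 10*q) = q/(q - 2)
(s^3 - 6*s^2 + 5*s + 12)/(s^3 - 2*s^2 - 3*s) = (s - 4)/s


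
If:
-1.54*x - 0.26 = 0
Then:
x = -0.17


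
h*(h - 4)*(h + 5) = h^3 + h^2 - 20*h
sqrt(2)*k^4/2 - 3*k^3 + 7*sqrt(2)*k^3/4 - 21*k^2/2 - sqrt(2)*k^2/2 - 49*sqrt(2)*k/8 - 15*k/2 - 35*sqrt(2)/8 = (k + 5/2)*(k - 7*sqrt(2)/2)*(k + sqrt(2)/2)*(sqrt(2)*k/2 + sqrt(2)/2)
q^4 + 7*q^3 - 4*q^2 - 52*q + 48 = (q - 2)*(q - 1)*(q + 4)*(q + 6)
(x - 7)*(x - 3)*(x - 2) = x^3 - 12*x^2 + 41*x - 42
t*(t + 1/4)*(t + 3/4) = t^3 + t^2 + 3*t/16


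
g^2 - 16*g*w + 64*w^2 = (g - 8*w)^2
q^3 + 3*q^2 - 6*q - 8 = (q - 2)*(q + 1)*(q + 4)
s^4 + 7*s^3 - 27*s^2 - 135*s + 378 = (s - 3)^2*(s + 6)*(s + 7)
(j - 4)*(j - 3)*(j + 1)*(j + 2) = j^4 - 4*j^3 - 7*j^2 + 22*j + 24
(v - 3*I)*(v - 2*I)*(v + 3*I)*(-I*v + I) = -I*v^4 - 2*v^3 + I*v^3 + 2*v^2 - 9*I*v^2 - 18*v + 9*I*v + 18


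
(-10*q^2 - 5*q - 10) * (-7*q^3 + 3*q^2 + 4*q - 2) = 70*q^5 + 5*q^4 + 15*q^3 - 30*q^2 - 30*q + 20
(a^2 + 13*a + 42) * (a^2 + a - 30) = a^4 + 14*a^3 + 25*a^2 - 348*a - 1260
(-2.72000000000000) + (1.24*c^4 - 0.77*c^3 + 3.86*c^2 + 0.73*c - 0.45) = 1.24*c^4 - 0.77*c^3 + 3.86*c^2 + 0.73*c - 3.17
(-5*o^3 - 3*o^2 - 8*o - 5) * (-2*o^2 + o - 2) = 10*o^5 + o^4 + 23*o^3 + 8*o^2 + 11*o + 10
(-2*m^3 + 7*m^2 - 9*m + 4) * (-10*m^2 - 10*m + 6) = 20*m^5 - 50*m^4 + 8*m^3 + 92*m^2 - 94*m + 24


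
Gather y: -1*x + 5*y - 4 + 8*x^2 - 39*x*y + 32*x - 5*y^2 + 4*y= 8*x^2 + 31*x - 5*y^2 + y*(9 - 39*x) - 4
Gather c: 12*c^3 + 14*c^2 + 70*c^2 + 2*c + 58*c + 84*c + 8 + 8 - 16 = 12*c^3 + 84*c^2 + 144*c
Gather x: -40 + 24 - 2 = -18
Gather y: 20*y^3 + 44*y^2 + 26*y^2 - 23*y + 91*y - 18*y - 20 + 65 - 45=20*y^3 + 70*y^2 + 50*y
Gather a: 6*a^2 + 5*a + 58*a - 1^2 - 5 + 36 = 6*a^2 + 63*a + 30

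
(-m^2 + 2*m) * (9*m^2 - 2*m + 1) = -9*m^4 + 20*m^3 - 5*m^2 + 2*m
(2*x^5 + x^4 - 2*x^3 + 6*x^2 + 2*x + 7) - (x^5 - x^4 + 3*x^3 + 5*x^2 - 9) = x^5 + 2*x^4 - 5*x^3 + x^2 + 2*x + 16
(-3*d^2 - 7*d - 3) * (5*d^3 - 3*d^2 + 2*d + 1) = -15*d^5 - 26*d^4 - 8*d^2 - 13*d - 3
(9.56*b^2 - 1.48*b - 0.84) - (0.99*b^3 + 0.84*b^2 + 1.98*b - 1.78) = -0.99*b^3 + 8.72*b^2 - 3.46*b + 0.94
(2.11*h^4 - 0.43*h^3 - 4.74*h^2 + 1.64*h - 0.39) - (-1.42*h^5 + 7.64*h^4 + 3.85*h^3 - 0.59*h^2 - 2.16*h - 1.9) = 1.42*h^5 - 5.53*h^4 - 4.28*h^3 - 4.15*h^2 + 3.8*h + 1.51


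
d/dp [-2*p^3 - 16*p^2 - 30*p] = -6*p^2 - 32*p - 30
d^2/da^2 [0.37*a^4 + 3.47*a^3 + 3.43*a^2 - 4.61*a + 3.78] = 4.44*a^2 + 20.82*a + 6.86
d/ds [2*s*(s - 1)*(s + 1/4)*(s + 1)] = 8*s^3 + 3*s^2/2 - 4*s - 1/2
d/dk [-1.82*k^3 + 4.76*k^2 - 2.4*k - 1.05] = -5.46*k^2 + 9.52*k - 2.4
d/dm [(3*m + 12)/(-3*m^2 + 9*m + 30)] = (-m^2 + 3*m + (m + 4)*(2*m - 3) + 10)/(-m^2 + 3*m + 10)^2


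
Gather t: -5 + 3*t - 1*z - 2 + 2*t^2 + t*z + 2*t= 2*t^2 + t*(z + 5) - z - 7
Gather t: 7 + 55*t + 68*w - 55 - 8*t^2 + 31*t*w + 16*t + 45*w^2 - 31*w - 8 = -8*t^2 + t*(31*w + 71) + 45*w^2 + 37*w - 56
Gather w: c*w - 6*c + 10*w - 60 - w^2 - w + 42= -6*c - w^2 + w*(c + 9) - 18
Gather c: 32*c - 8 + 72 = 32*c + 64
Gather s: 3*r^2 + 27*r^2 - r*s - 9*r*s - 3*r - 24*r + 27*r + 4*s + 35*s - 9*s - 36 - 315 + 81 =30*r^2 + s*(30 - 10*r) - 270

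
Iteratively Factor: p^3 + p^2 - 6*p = (p - 2)*(p^2 + 3*p) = p*(p - 2)*(p + 3)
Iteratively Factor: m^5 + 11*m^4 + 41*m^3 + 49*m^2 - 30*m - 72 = (m + 2)*(m^4 + 9*m^3 + 23*m^2 + 3*m - 36) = (m + 2)*(m + 3)*(m^3 + 6*m^2 + 5*m - 12) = (m - 1)*(m + 2)*(m + 3)*(m^2 + 7*m + 12) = (m - 1)*(m + 2)*(m + 3)^2*(m + 4)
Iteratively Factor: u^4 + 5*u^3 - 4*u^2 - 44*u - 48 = (u - 3)*(u^3 + 8*u^2 + 20*u + 16) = (u - 3)*(u + 2)*(u^2 + 6*u + 8) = (u - 3)*(u + 2)*(u + 4)*(u + 2)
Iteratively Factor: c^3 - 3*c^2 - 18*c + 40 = (c - 5)*(c^2 + 2*c - 8) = (c - 5)*(c + 4)*(c - 2)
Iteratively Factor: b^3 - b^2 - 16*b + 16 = (b - 1)*(b^2 - 16) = (b - 4)*(b - 1)*(b + 4)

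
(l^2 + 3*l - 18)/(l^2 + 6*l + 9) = (l^2 + 3*l - 18)/(l^2 + 6*l + 9)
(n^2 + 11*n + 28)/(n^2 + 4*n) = (n + 7)/n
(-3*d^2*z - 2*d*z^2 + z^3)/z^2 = -3*d^2/z - 2*d + z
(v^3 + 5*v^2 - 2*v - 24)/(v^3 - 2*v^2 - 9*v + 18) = (v + 4)/(v - 3)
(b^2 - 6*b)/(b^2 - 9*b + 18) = b/(b - 3)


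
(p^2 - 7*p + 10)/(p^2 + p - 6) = (p - 5)/(p + 3)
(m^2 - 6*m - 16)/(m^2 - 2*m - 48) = (m + 2)/(m + 6)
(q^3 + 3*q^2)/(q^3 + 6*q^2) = (q + 3)/(q + 6)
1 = 1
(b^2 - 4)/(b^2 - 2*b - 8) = (b - 2)/(b - 4)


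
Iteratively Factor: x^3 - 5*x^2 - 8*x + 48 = (x + 3)*(x^2 - 8*x + 16) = (x - 4)*(x + 3)*(x - 4)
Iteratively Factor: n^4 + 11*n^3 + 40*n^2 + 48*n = (n + 4)*(n^3 + 7*n^2 + 12*n) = n*(n + 4)*(n^2 + 7*n + 12) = n*(n + 4)^2*(n + 3)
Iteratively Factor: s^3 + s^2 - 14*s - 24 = (s + 2)*(s^2 - s - 12) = (s + 2)*(s + 3)*(s - 4)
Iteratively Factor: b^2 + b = (b + 1)*(b)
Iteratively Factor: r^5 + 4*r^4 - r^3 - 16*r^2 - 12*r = (r + 1)*(r^4 + 3*r^3 - 4*r^2 - 12*r) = (r + 1)*(r + 2)*(r^3 + r^2 - 6*r) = (r + 1)*(r + 2)*(r + 3)*(r^2 - 2*r) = r*(r + 1)*(r + 2)*(r + 3)*(r - 2)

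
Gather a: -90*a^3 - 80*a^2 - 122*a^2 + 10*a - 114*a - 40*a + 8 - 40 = -90*a^3 - 202*a^2 - 144*a - 32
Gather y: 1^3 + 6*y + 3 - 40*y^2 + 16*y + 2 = -40*y^2 + 22*y + 6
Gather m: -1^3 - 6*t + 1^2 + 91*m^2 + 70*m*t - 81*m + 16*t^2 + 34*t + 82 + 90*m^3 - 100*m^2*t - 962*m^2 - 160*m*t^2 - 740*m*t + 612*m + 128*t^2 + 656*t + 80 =90*m^3 + m^2*(-100*t - 871) + m*(-160*t^2 - 670*t + 531) + 144*t^2 + 684*t + 162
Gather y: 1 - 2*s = 1 - 2*s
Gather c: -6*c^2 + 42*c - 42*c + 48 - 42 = 6 - 6*c^2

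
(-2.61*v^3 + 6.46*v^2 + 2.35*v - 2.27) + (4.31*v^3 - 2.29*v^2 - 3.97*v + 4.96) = 1.7*v^3 + 4.17*v^2 - 1.62*v + 2.69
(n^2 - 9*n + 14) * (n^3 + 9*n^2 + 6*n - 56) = n^5 - 61*n^3 + 16*n^2 + 588*n - 784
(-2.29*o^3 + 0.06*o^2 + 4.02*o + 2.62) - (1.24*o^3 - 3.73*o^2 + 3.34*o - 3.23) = -3.53*o^3 + 3.79*o^2 + 0.68*o + 5.85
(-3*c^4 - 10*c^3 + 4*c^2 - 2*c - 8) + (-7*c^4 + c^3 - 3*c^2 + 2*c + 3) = -10*c^4 - 9*c^3 + c^2 - 5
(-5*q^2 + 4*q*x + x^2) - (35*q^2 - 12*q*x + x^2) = -40*q^2 + 16*q*x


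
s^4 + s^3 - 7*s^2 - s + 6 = (s - 2)*(s - 1)*(s + 1)*(s + 3)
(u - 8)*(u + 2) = u^2 - 6*u - 16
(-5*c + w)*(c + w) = -5*c^2 - 4*c*w + w^2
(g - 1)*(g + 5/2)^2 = g^3 + 4*g^2 + 5*g/4 - 25/4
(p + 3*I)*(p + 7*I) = p^2 + 10*I*p - 21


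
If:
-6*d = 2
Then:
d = -1/3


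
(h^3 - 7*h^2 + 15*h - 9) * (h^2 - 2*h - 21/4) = h^5 - 9*h^4 + 95*h^3/4 - 9*h^2/4 - 243*h/4 + 189/4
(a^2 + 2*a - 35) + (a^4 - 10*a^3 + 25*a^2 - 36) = a^4 - 10*a^3 + 26*a^2 + 2*a - 71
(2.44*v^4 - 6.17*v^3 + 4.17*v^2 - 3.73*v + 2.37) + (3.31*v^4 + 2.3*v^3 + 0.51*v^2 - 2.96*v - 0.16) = 5.75*v^4 - 3.87*v^3 + 4.68*v^2 - 6.69*v + 2.21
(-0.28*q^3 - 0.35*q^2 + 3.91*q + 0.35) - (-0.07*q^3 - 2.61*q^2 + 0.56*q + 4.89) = -0.21*q^3 + 2.26*q^2 + 3.35*q - 4.54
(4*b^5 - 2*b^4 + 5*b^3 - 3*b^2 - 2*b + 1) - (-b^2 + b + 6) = 4*b^5 - 2*b^4 + 5*b^3 - 2*b^2 - 3*b - 5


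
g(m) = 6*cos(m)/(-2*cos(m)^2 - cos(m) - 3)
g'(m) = 6*(-4*sin(m)*cos(m) - sin(m))*cos(m)/(-2*cos(m)^2 - cos(m) - 3)^2 - 6*sin(m)/(-2*cos(m)^2 - cos(m) - 3)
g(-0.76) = -0.91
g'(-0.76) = -0.35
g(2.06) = 0.95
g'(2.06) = 1.53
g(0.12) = -1.00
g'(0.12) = 0.02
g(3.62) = 1.44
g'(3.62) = -0.29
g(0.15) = -1.00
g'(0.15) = 0.03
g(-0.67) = -0.94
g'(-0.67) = -0.26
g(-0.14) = -1.00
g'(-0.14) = -0.02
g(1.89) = 0.65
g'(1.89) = 1.92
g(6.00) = -0.99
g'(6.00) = -0.06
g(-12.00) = -0.96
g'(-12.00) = 0.18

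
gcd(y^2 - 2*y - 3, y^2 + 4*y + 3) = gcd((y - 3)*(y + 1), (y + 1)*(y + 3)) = y + 1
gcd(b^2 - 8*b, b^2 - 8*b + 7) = 1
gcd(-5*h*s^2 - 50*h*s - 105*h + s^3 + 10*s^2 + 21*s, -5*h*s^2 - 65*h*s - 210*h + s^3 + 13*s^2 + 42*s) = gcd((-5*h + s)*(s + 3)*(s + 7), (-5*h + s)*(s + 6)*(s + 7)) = -5*h*s - 35*h + s^2 + 7*s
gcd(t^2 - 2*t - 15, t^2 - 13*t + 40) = t - 5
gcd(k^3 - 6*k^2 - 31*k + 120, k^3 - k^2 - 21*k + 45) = k^2 + 2*k - 15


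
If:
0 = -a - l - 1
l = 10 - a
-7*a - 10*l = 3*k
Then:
No Solution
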